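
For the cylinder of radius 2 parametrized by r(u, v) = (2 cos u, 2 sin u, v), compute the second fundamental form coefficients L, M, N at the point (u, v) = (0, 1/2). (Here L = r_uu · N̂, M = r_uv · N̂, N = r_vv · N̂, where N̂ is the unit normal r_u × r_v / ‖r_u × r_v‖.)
L = -2;  M = 0;  N = 0

Compute the unit normal N̂(u, v) = (cos(u), sin(u), 0), and the second partials r_uu, r_uv, r_vv. Take dot products:
  L(u, v) = r_uu · N̂ = -2,
  M(u, v) = r_uv · N̂ = 0,
  N(u, v) = r_vv · N̂ = 0.
Evaluating at (u, v) = (0, 1/2):
  L = -2, M = 0, N = 0.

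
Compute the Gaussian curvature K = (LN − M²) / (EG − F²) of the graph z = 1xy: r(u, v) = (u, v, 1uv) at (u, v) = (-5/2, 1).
K = -16/1089

Coefficients of the first fundamental form: E = v^2 + 1, F = u*v, G = u^2 + 1.
Coefficients of the second fundamental form: L = 0, M = 1/sqrt(u^2 + v^2 + 1), N = 0.
Assemble K = (LN − M²)/(EG − F²) = 1/((u^2*v^2 - (u^2 + 1)*(v^2 + 1))*(u^2 + v^2 + 1)). At (u, v) = (-5/2, 1): K = -16/1089.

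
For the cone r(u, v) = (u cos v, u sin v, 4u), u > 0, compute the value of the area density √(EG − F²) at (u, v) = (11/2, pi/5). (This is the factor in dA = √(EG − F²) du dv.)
√(EG − F²)|_{(11/2, pi/5)} = 11*sqrt(17)/2

E = 17, F = 0, G = u^2, so EG − F² = 17*u^2. Taking the positive square root: √(EG − F²) = sqrt(17)*Abs(u). At (u, v) = (11/2, pi/5): 11*sqrt(17)/2.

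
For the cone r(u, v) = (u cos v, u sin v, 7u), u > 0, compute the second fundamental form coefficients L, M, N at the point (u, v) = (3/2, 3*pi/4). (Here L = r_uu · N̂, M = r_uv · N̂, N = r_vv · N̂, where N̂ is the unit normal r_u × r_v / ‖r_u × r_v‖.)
L = 0;  M = 0;  N = 21*sqrt(2)/20

Compute the unit normal N̂(u, v) = (-7*sqrt(2)*u*cos(v)/(10*Abs(u)), -7*sqrt(2)*u*sin(v)/(10*Abs(u)), sqrt(2)*u/(10*Abs(u))), and the second partials r_uu, r_uv, r_vv. Take dot products:
  L(u, v) = r_uu · N̂ = 0,
  M(u, v) = r_uv · N̂ = 0,
  N(u, v) = r_vv · N̂ = 7*sqrt(2)*u^2/(10*Abs(u)).
Evaluating at (u, v) = (3/2, 3*pi/4):
  L = 0, M = 0, N = 21*sqrt(2)/20.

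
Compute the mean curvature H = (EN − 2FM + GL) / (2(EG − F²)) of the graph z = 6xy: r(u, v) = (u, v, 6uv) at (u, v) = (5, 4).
H = -4320*sqrt(1477)/2181529

With E = 36*v^2 + 1, F = 36*u*v, G = 36*u^2 + 1, L = 0, M = 6/sqrt(36*u^2 + 36*v^2 + 1), N = 0, assemble
  H = (EN − 2FM + GL) / (2(EG − F²)) = -216*u*v/(36*u^2 + 36*v^2 + 1)^(3/2).
At (u, v) = (5, 4): H = -4320*sqrt(1477)/2181529.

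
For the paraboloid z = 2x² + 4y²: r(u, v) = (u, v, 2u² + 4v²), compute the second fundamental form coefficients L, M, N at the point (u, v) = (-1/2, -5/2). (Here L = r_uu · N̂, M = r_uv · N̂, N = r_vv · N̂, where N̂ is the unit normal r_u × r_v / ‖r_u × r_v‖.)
L = 4*sqrt(5)/45;  M = 0;  N = 8*sqrt(5)/45

Compute the unit normal N̂(u, v) = (-4*u/sqrt(16*u^2 + 64*v^2 + 1), -8*v/sqrt(16*u^2 + 64*v^2 + 1), 1/sqrt(16*u^2 + 64*v^2 + 1)), and the second partials r_uu, r_uv, r_vv. Take dot products:
  L(u, v) = r_uu · N̂ = 4/sqrt(16*u^2 + 64*v^2 + 1),
  M(u, v) = r_uv · N̂ = 0,
  N(u, v) = r_vv · N̂ = 8/sqrt(16*u^2 + 64*v^2 + 1).
Evaluating at (u, v) = (-1/2, -5/2):
  L = 4*sqrt(5)/45, M = 0, N = 8*sqrt(5)/45.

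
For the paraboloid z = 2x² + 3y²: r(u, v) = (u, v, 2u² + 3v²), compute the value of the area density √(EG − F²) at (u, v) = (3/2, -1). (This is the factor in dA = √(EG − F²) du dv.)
√(EG − F²)|_{(3/2, -1)} = sqrt(73)

E = 16*u^2 + 1, F = 24*u*v, G = 36*v^2 + 1, so EG − F² = 16*u^2 + 36*v^2 + 1. Taking the positive square root: √(EG − F²) = sqrt(16*u^2 + 36*v^2 + 1). At (u, v) = (3/2, -1): sqrt(73).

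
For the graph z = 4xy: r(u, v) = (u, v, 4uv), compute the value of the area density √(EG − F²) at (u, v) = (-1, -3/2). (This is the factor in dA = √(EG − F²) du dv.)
√(EG − F²)|_{(-1, -3/2)} = sqrt(53)

E = 16*v^2 + 1, F = 16*u*v, G = 16*u^2 + 1, so EG − F² = 16*u^2 + 16*v^2 + 1. Taking the positive square root: √(EG − F²) = sqrt(16*u^2 + 16*v^2 + 1). At (u, v) = (-1, -3/2): sqrt(53).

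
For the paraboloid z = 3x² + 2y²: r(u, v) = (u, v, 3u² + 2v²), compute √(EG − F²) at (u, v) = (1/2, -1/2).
√(EG − F²)|_{(1/2, -1/2)} = sqrt(14)

E = 36*u^2 + 1, F = 24*u*v, G = 16*v^2 + 1; EG − F² = 36*u^2 + 16*v^2 + 1; √(EG − F²) = sqrt(36*u^2 + 16*v^2 + 1). At the given point: sqrt(14).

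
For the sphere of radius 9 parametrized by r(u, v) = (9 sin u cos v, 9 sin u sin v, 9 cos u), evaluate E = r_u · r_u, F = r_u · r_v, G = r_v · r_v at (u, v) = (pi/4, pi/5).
E = 81;  F = 0;  G = 81/2

Partials: r_u = (9*cos(u)*cos(v), 9*sin(v)*cos(u), -9*sin(u)), r_v = (-9*sin(u)*sin(v), 9*sin(u)*cos(v), 0). As functions of (u, v):
  E = r_u · r_u = 81,
  F = r_u · r_v = 0,
  G = r_v · r_v = 81*sin(u)^2.
Evaluating at (u, v) = (pi/4, pi/5): E = 81, F = 0, G = 81/2.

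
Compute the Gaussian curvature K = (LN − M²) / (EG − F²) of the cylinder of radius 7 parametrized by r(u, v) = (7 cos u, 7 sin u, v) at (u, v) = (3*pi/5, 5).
K = 0

Coefficients of the first fundamental form: E = 49, F = 0, G = 1.
Coefficients of the second fundamental form: L = -7, M = 0, N = 0.
Assemble K = (LN − M²)/(EG − F²) = 0. At (u, v) = (3*pi/5, 5): K = 0.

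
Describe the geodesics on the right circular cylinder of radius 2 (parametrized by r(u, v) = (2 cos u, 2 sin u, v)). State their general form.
The cylinder is flat (K = 0) and locally isometric to the plane via the development (u, v) ↦ (2 u, v). Geodesics are the pre-images of straight lines: circles (v constant), vertical lines (u constant), and helices (v = c · u + d) for constants c, d.

A right cylinder has E = 2², F = 0, G = 1, so EG − F² = 2², and L = −2, M = N = 0, giving K = (LN − M²)/(EG − F²) = 0 everywhere. A flat surface is locally isometric to the Euclidean plane via the map (u, v) ↦ (2 u, v). Straight lines in the (x̃, ỹ) plane pull back to: (a) horizontal circles (v = const), (b) vertical generators (u = const), and (c) helices (2 u tan θ = v, i.e. v = c · u + d).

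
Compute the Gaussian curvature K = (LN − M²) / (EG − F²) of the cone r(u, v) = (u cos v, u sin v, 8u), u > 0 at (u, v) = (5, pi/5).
K = 0

Coefficients of the first fundamental form: E = 65, F = 0, G = u^2.
Coefficients of the second fundamental form: L = 0, M = 0, N = 8*sqrt(65)*u^2/(65*Abs(u)).
Assemble K = (LN − M²)/(EG − F²) = 0. At (u, v) = (5, pi/5): K = 0.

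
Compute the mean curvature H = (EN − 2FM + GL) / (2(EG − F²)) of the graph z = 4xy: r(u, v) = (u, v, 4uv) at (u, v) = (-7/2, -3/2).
H = -336*sqrt(233)/54289

With E = 16*v^2 + 1, F = 16*u*v, G = 16*u^2 + 1, L = 0, M = 4/sqrt(16*u^2 + 16*v^2 + 1), N = 0, assemble
  H = (EN − 2FM + GL) / (2(EG − F²)) = -64*u*v/(16*u^2 + 16*v^2 + 1)^(3/2).
At (u, v) = (-7/2, -3/2): H = -336*sqrt(233)/54289.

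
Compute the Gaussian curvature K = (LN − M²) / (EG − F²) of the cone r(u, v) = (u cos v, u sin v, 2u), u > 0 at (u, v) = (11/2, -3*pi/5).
K = 0

Coefficients of the first fundamental form: E = 5, F = 0, G = u^2.
Coefficients of the second fundamental form: L = 0, M = 0, N = 2*sqrt(5)*u^2/(5*Abs(u)).
Assemble K = (LN − M²)/(EG − F²) = 0. At (u, v) = (11/2, -3*pi/5): K = 0.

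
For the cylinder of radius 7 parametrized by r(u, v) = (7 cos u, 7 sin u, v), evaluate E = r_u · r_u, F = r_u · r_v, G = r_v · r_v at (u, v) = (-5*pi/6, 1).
E = 49;  F = 0;  G = 1

Partials: r_u = (-7*sin(u), 7*cos(u), 0), r_v = (0, 0, 1). As functions of (u, v):
  E = r_u · r_u = 49,
  F = r_u · r_v = 0,
  G = r_v · r_v = 1.
Evaluating at (u, v) = (-5*pi/6, 1): E = 49, F = 0, G = 1.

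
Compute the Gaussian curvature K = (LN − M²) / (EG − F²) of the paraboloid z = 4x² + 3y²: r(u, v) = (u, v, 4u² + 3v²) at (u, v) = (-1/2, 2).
K = 48/25921

Coefficients of the first fundamental form: E = 64*u^2 + 1, F = 48*u*v, G = 36*v^2 + 1.
Coefficients of the second fundamental form: L = 8/sqrt(64*u^2 + 36*v^2 + 1), M = 0, N = 6/sqrt(64*u^2 + 36*v^2 + 1).
Assemble K = (LN − M²)/(EG − F²) = 48/(4096*u^4 + 4608*u^2*v^2 + 128*u^2 + 1296*v^4 + 72*v^2 + 1). At (u, v) = (-1/2, 2): K = 48/25921.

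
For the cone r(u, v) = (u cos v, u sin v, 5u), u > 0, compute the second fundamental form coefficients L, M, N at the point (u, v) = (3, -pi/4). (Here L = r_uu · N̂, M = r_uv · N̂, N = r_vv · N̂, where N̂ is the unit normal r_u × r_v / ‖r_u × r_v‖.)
L = 0;  M = 0;  N = 15*sqrt(26)/26

Compute the unit normal N̂(u, v) = (-5*sqrt(26)*u*cos(v)/(26*Abs(u)), -5*sqrt(26)*u*sin(v)/(26*Abs(u)), sqrt(26)*u/(26*Abs(u))), and the second partials r_uu, r_uv, r_vv. Take dot products:
  L(u, v) = r_uu · N̂ = 0,
  M(u, v) = r_uv · N̂ = 0,
  N(u, v) = r_vv · N̂ = 5*sqrt(26)*u^2/(26*Abs(u)).
Evaluating at (u, v) = (3, -pi/4):
  L = 0, M = 0, N = 15*sqrt(26)/26.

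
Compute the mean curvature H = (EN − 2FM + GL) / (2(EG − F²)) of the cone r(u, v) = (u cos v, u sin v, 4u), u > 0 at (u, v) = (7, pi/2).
H = 2*sqrt(17)/119

With E = 17, F = 0, G = u^2, L = 0, M = 0, N = 4*sqrt(17)*u^2/(17*Abs(u)), assemble
  H = (EN − 2FM + GL) / (2(EG − F²)) = 2*sqrt(17)/(17*Abs(u)).
At (u, v) = (7, pi/2): H = 2*sqrt(17)/119.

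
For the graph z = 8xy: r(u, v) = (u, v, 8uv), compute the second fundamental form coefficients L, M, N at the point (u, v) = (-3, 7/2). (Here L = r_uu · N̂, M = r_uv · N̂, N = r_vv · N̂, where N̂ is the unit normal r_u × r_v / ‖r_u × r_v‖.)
L = 0;  M = 8*sqrt(1361)/1361;  N = 0

Compute the unit normal N̂(u, v) = (-8*v/sqrt(64*u^2 + 64*v^2 + 1), -8*u/sqrt(64*u^2 + 64*v^2 + 1), 1/sqrt(64*u^2 + 64*v^2 + 1)), and the second partials r_uu, r_uv, r_vv. Take dot products:
  L(u, v) = r_uu · N̂ = 0,
  M(u, v) = r_uv · N̂ = 8/sqrt(64*u^2 + 64*v^2 + 1),
  N(u, v) = r_vv · N̂ = 0.
Evaluating at (u, v) = (-3, 7/2):
  L = 0, M = 8*sqrt(1361)/1361, N = 0.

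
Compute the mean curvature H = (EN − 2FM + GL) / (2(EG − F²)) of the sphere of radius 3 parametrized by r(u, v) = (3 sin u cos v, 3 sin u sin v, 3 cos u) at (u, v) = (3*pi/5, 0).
H = -1/3

With E = 9, F = 0, G = 9*sin(u)^2, L = -3*sin(u)/Abs(sin(u)), M = 0, N = -3*sin(u)^3/Abs(sin(u)), assemble
  H = (EN − 2FM + GL) / (2(EG − F²)) = -sin(u)/(3*Abs(sin(u))).
At (u, v) = (3*pi/5, 0): H = -1/3.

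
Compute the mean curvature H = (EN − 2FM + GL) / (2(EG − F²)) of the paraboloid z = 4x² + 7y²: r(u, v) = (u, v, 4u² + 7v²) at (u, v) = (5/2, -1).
H = 3595*sqrt(597)/356409

With E = 64*u^2 + 1, F = 112*u*v, G = 196*v^2 + 1, L = 8/sqrt(64*u^2 + 196*v^2 + 1), M = 0, N = 14/sqrt(64*u^2 + 196*v^2 + 1), assemble
  H = (EN − 2FM + GL) / (2(EG − F²)) = (448*u^2 + 784*v^2 + 11)/(64*u^2 + 196*v^2 + 1)^(3/2).
At (u, v) = (5/2, -1): H = 3595*sqrt(597)/356409.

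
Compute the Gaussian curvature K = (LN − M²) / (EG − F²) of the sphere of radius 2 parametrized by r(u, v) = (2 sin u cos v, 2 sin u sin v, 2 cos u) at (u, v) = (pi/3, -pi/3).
K = 1/4

Coefficients of the first fundamental form: E = 4, F = 0, G = 4*sin(u)^2.
Coefficients of the second fundamental form: L = -2*sin(u)/Abs(sin(u)), M = 0, N = -2*sin(u)^3/Abs(sin(u)).
Assemble K = (LN − M²)/(EG − F²) = 1/4. At (u, v) = (pi/3, -pi/3): K = 1/4.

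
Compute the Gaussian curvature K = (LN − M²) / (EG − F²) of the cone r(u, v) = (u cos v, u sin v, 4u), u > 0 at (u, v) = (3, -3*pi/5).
K = 0

Coefficients of the first fundamental form: E = 17, F = 0, G = u^2.
Coefficients of the second fundamental form: L = 0, M = 0, N = 4*sqrt(17)*u^2/(17*Abs(u)).
Assemble K = (LN − M²)/(EG − F²) = 0. At (u, v) = (3, -3*pi/5): K = 0.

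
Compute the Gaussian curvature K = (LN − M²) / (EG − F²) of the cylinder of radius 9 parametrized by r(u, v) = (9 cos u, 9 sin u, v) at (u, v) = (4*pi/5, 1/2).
K = 0

Coefficients of the first fundamental form: E = 81, F = 0, G = 1.
Coefficients of the second fundamental form: L = -9, M = 0, N = 0.
Assemble K = (LN − M²)/(EG − F²) = 0. At (u, v) = (4*pi/5, 1/2): K = 0.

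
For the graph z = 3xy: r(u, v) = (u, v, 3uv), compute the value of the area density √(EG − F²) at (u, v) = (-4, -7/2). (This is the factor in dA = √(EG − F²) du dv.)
√(EG − F²)|_{(-4, -7/2)} = sqrt(1021)/2

E = 9*v^2 + 1, F = 9*u*v, G = 9*u^2 + 1, so EG − F² = 9*u^2 + 9*v^2 + 1. Taking the positive square root: √(EG − F²) = sqrt(9*u^2 + 9*v^2 + 1). At (u, v) = (-4, -7/2): sqrt(1021)/2.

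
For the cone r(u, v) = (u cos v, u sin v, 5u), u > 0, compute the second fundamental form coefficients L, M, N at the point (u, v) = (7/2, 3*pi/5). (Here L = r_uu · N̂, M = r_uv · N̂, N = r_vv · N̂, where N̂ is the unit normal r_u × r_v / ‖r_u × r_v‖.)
L = 0;  M = 0;  N = 35*sqrt(26)/52

Compute the unit normal N̂(u, v) = (-5*sqrt(26)*u*cos(v)/(26*Abs(u)), -5*sqrt(26)*u*sin(v)/(26*Abs(u)), sqrt(26)*u/(26*Abs(u))), and the second partials r_uu, r_uv, r_vv. Take dot products:
  L(u, v) = r_uu · N̂ = 0,
  M(u, v) = r_uv · N̂ = 0,
  N(u, v) = r_vv · N̂ = 5*sqrt(26)*u^2/(26*Abs(u)).
Evaluating at (u, v) = (7/2, 3*pi/5):
  L = 0, M = 0, N = 35*sqrt(26)/52.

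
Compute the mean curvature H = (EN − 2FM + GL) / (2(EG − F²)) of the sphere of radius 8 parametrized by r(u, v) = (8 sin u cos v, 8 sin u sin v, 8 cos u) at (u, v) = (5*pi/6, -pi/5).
H = -1/8

With E = 64, F = 0, G = 64*sin(u)^2, L = -8*sin(u)/Abs(sin(u)), M = 0, N = -8*sin(u)^3/Abs(sin(u)), assemble
  H = (EN − 2FM + GL) / (2(EG − F²)) = -sin(u)/(8*Abs(sin(u))).
At (u, v) = (5*pi/6, -pi/5): H = -1/8.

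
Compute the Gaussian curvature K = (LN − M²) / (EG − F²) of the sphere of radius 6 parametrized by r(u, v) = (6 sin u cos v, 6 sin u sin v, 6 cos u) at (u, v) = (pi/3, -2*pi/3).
K = 1/36

Coefficients of the first fundamental form: E = 36, F = 0, G = 36*sin(u)^2.
Coefficients of the second fundamental form: L = -6*sin(u)/Abs(sin(u)), M = 0, N = -6*sin(u)^3/Abs(sin(u)).
Assemble K = (LN − M²)/(EG − F²) = 1/36. At (u, v) = (pi/3, -2*pi/3): K = 1/36.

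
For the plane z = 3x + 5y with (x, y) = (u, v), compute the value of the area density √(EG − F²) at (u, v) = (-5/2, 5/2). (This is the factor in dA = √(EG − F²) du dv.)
√(EG − F²)|_{(-5/2, 5/2)} = sqrt(35)

E = 10, F = 15, G = 26, so EG − F² = 35. Taking the positive square root: √(EG − F²) = sqrt(35). At (u, v) = (-5/2, 5/2): sqrt(35).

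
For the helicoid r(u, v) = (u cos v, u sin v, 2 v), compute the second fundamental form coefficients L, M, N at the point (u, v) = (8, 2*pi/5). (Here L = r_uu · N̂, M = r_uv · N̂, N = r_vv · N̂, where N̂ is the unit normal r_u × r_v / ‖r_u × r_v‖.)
L = 0;  M = -sqrt(17)/17;  N = 0

Compute the unit normal N̂(u, v) = (2*sin(v)/sqrt(u^2 + 4), -2*cos(v)/sqrt(u^2 + 4), u/sqrt(u^2 + 4)), and the second partials r_uu, r_uv, r_vv. Take dot products:
  L(u, v) = r_uu · N̂ = 0,
  M(u, v) = r_uv · N̂ = -2/sqrt(u^2 + 4),
  N(u, v) = r_vv · N̂ = 0.
Evaluating at (u, v) = (8, 2*pi/5):
  L = 0, M = -sqrt(17)/17, N = 0.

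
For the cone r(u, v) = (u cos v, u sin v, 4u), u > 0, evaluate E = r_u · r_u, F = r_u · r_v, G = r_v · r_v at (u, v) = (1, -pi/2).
E = 17;  F = 0;  G = 1

Partials: r_u = (cos(v), sin(v), 4), r_v = (-u*sin(v), u*cos(v), 0). As functions of (u, v):
  E = r_u · r_u = 17,
  F = r_u · r_v = 0,
  G = r_v · r_v = u^2.
Evaluating at (u, v) = (1, -pi/2): E = 17, F = 0, G = 1.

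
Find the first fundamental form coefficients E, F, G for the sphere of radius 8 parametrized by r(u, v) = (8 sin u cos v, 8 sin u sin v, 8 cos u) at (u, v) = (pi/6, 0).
E = 64;  F = 0;  G = 16

Partials: r_u = (8*cos(u)*cos(v), 8*sin(v)*cos(u), -8*sin(u)), r_v = (-8*sin(u)*sin(v), 8*sin(u)*cos(v), 0). As functions of (u, v):
  E = r_u · r_u = 64,
  F = r_u · r_v = 0,
  G = r_v · r_v = 64*sin(u)^2.
Evaluating at (u, v) = (pi/6, 0): E = 64, F = 0, G = 16.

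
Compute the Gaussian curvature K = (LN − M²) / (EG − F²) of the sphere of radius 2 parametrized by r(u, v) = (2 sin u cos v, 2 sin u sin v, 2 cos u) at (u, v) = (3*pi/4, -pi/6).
K = 1/4

Coefficients of the first fundamental form: E = 4, F = 0, G = 4*sin(u)^2.
Coefficients of the second fundamental form: L = -2*sin(u)/Abs(sin(u)), M = 0, N = -2*sin(u)^3/Abs(sin(u)).
Assemble K = (LN − M²)/(EG − F²) = 1/4. At (u, v) = (3*pi/4, -pi/6): K = 1/4.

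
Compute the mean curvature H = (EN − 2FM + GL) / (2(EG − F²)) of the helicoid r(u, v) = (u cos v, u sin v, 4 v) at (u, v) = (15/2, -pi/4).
H = 0

With E = 1, F = 0, G = u^2 + 16, L = 0, M = -4/sqrt(u^2 + 16), N = 0, assemble
  H = (EN − 2FM + GL) / (2(EG − F²)) = 0.
At (u, v) = (15/2, -pi/4): H = 0.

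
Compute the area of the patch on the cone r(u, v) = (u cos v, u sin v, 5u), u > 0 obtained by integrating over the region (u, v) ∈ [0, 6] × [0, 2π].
Area = 36*sqrt(26)*pi

Area = ∫∫ √(EG − F²) du dv with √(EG − F²) = sqrt(26)*Abs(u). Integrating over [0, 6] × [0, 2π] gives 36*sqrt(26)*pi.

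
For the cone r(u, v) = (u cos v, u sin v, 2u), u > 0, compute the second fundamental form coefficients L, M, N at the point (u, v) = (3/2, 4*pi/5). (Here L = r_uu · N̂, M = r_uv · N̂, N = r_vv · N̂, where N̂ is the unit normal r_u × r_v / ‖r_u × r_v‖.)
L = 0;  M = 0;  N = 3*sqrt(5)/5

Compute the unit normal N̂(u, v) = (-2*sqrt(5)*u*cos(v)/(5*Abs(u)), -2*sqrt(5)*u*sin(v)/(5*Abs(u)), sqrt(5)*u/(5*Abs(u))), and the second partials r_uu, r_uv, r_vv. Take dot products:
  L(u, v) = r_uu · N̂ = 0,
  M(u, v) = r_uv · N̂ = 0,
  N(u, v) = r_vv · N̂ = 2*sqrt(5)*u^2/(5*Abs(u)).
Evaluating at (u, v) = (3/2, 4*pi/5):
  L = 0, M = 0, N = 3*sqrt(5)/5.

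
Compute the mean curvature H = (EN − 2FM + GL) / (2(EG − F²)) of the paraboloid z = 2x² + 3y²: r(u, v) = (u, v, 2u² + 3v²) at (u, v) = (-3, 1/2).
H = 65*sqrt(154)/3388

With E = 16*u^2 + 1, F = 24*u*v, G = 36*v^2 + 1, L = 4/sqrt(16*u^2 + 36*v^2 + 1), M = 0, N = 6/sqrt(16*u^2 + 36*v^2 + 1), assemble
  H = (EN − 2FM + GL) / (2(EG − F²)) = (48*u^2 + 72*v^2 + 5)/(16*u^2 + 36*v^2 + 1)^(3/2).
At (u, v) = (-3, 1/2): H = 65*sqrt(154)/3388.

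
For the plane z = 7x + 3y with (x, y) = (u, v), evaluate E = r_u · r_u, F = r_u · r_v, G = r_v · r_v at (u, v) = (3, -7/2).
E = 50;  F = 21;  G = 10

Partials: r_u = (1, 0, 7), r_v = (0, 1, 3). As functions of (u, v):
  E = r_u · r_u = 50,
  F = r_u · r_v = 21,
  G = r_v · r_v = 10.
Evaluating at (u, v) = (3, -7/2): E = 50, F = 21, G = 10.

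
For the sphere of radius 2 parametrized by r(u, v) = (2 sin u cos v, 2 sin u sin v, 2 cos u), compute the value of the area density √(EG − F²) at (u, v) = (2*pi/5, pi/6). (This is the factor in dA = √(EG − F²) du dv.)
√(EG − F²)|_{(2*pi/5, pi/6)} = sqrt(2*sqrt(5) + 10)

E = 4, F = 0, G = 4*sin(u)^2, so EG − F² = 16*sin(u)^2. Taking the positive square root: √(EG − F²) = 4*Abs(sin(u)). At (u, v) = (2*pi/5, pi/6): sqrt(2*sqrt(5) + 10).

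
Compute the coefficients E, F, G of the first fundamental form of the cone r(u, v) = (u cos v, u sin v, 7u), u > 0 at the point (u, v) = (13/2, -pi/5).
E = 50;  F = 0;  G = 169/4

Partials: r_u = (cos(v), sin(v), 7), r_v = (-u*sin(v), u*cos(v), 0). As functions of (u, v):
  E = r_u · r_u = 50,
  F = r_u · r_v = 0,
  G = r_v · r_v = u^2.
Evaluating at (u, v) = (13/2, -pi/5): E = 50, F = 0, G = 169/4.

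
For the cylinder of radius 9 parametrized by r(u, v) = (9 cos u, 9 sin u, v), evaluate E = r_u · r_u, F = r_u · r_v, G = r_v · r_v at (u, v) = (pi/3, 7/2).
E = 81;  F = 0;  G = 1

Partials: r_u = (-9*sin(u), 9*cos(u), 0), r_v = (0, 0, 1). As functions of (u, v):
  E = r_u · r_u = 81,
  F = r_u · r_v = 0,
  G = r_v · r_v = 1.
Evaluating at (u, v) = (pi/3, 7/2): E = 81, F = 0, G = 1.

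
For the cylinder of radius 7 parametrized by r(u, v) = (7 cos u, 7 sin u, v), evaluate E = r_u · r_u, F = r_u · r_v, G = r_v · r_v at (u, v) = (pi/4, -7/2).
E = 49;  F = 0;  G = 1

Partials: r_u = (-7*sin(u), 7*cos(u), 0), r_v = (0, 0, 1). As functions of (u, v):
  E = r_u · r_u = 49,
  F = r_u · r_v = 0,
  G = r_v · r_v = 1.
Evaluating at (u, v) = (pi/4, -7/2): E = 49, F = 0, G = 1.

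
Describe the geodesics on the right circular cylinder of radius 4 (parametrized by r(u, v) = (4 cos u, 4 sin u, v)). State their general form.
The cylinder is flat (K = 0) and locally isometric to the plane via the development (u, v) ↦ (4 u, v). Geodesics are the pre-images of straight lines: circles (v constant), vertical lines (u constant), and helices (v = c · u + d) for constants c, d.

A right cylinder has E = 4², F = 0, G = 1, so EG − F² = 4², and L = −4, M = N = 0, giving K = (LN − M²)/(EG − F²) = 0 everywhere. A flat surface is locally isometric to the Euclidean plane via the map (u, v) ↦ (4 u, v). Straight lines in the (x̃, ỹ) plane pull back to: (a) horizontal circles (v = const), (b) vertical generators (u = const), and (c) helices (4 u tan θ = v, i.e. v = c · u + d).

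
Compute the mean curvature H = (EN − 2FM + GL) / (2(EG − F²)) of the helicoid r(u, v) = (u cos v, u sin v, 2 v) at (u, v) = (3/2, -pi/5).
H = 0

With E = 1, F = 0, G = u^2 + 4, L = 0, M = -2/sqrt(u^2 + 4), N = 0, assemble
  H = (EN − 2FM + GL) / (2(EG − F²)) = 0.
At (u, v) = (3/2, -pi/5): H = 0.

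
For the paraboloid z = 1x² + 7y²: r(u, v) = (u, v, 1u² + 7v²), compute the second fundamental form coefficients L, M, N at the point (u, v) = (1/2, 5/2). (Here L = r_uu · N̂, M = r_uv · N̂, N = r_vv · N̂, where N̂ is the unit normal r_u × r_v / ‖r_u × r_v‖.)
L = 2*sqrt(1227)/1227;  M = 0;  N = 14*sqrt(1227)/1227

Compute the unit normal N̂(u, v) = (-2*u/sqrt(4*u^2 + 196*v^2 + 1), -14*v/sqrt(4*u^2 + 196*v^2 + 1), 1/sqrt(4*u^2 + 196*v^2 + 1)), and the second partials r_uu, r_uv, r_vv. Take dot products:
  L(u, v) = r_uu · N̂ = 2/sqrt(4*u^2 + 196*v^2 + 1),
  M(u, v) = r_uv · N̂ = 0,
  N(u, v) = r_vv · N̂ = 14/sqrt(4*u^2 + 196*v^2 + 1).
Evaluating at (u, v) = (1/2, 5/2):
  L = 2*sqrt(1227)/1227, M = 0, N = 14*sqrt(1227)/1227.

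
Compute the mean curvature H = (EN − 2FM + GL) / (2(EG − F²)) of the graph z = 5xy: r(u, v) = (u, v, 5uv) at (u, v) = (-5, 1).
H = 625*sqrt(651)/423801

With E = 25*v^2 + 1, F = 25*u*v, G = 25*u^2 + 1, L = 0, M = 5/sqrt(25*u^2 + 25*v^2 + 1), N = 0, assemble
  H = (EN − 2FM + GL) / (2(EG − F²)) = -125*u*v/(25*u^2 + 25*v^2 + 1)^(3/2).
At (u, v) = (-5, 1): H = 625*sqrt(651)/423801.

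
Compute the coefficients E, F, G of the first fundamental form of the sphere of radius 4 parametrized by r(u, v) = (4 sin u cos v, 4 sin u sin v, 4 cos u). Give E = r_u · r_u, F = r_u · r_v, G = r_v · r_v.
E = 16;  F = 0;  G = 16*sin(u)^2

Compute partials: r_u = (4*cos(u)*cos(v), 4*sin(v)*cos(u), -4*sin(u)), r_v = (-4*sin(u)*sin(v), 4*sin(u)*cos(v), 0). Then
  E = r_u · r_u = 16,
  F = r_u · r_v = 0,
  G = r_v · r_v = 16*sin(u)^2.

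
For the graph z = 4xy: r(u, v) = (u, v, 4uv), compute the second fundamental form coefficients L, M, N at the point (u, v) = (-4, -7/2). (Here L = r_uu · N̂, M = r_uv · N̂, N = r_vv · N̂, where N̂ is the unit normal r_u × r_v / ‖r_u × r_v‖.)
L = 0;  M = 4*sqrt(453)/453;  N = 0

Compute the unit normal N̂(u, v) = (-4*v/sqrt(16*u^2 + 16*v^2 + 1), -4*u/sqrt(16*u^2 + 16*v^2 + 1), 1/sqrt(16*u^2 + 16*v^2 + 1)), and the second partials r_uu, r_uv, r_vv. Take dot products:
  L(u, v) = r_uu · N̂ = 0,
  M(u, v) = r_uv · N̂ = 4/sqrt(16*u^2 + 16*v^2 + 1),
  N(u, v) = r_vv · N̂ = 0.
Evaluating at (u, v) = (-4, -7/2):
  L = 0, M = 4*sqrt(453)/453, N = 0.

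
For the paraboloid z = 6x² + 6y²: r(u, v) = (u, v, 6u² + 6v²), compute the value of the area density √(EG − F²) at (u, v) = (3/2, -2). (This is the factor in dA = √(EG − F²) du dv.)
√(EG − F²)|_{(3/2, -2)} = sqrt(901)

E = 144*u^2 + 1, F = 144*u*v, G = 144*v^2 + 1, so EG − F² = 144*u^2 + 144*v^2 + 1. Taking the positive square root: √(EG − F²) = sqrt(144*u^2 + 144*v^2 + 1). At (u, v) = (3/2, -2): sqrt(901).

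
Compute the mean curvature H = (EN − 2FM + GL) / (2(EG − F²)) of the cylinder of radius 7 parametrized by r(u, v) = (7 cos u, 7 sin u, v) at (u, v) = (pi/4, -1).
H = -1/14

With E = 49, F = 0, G = 1, L = -7, M = 0, N = 0, assemble
  H = (EN − 2FM + GL) / (2(EG − F²)) = -1/14.
At (u, v) = (pi/4, -1): H = -1/14.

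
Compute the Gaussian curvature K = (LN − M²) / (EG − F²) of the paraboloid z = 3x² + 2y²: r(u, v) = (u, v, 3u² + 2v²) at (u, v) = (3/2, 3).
K = 6/12769

Coefficients of the first fundamental form: E = 36*u^2 + 1, F = 24*u*v, G = 16*v^2 + 1.
Coefficients of the second fundamental form: L = 6/sqrt(36*u^2 + 16*v^2 + 1), M = 0, N = 4/sqrt(36*u^2 + 16*v^2 + 1).
Assemble K = (LN − M²)/(EG − F²) = 24/(1296*u^4 + 1152*u^2*v^2 + 72*u^2 + 256*v^4 + 32*v^2 + 1). At (u, v) = (3/2, 3): K = 6/12769.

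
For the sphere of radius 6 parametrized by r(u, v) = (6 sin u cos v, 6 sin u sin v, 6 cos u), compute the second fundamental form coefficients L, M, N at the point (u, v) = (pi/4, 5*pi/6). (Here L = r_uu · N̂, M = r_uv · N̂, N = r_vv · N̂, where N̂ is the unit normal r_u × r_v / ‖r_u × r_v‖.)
L = -6;  M = 0;  N = -3

Compute the unit normal N̂(u, v) = (sin(u)^2*cos(v)/Abs(sin(u)), sin(u)^2*sin(v)/Abs(sin(u)), sin(2*u)/(2*Abs(sin(u)))), and the second partials r_uu, r_uv, r_vv. Take dot products:
  L(u, v) = r_uu · N̂ = -6*sin(u)/Abs(sin(u)),
  M(u, v) = r_uv · N̂ = 0,
  N(u, v) = r_vv · N̂ = -6*sin(u)^3/Abs(sin(u)).
Evaluating at (u, v) = (pi/4, 5*pi/6):
  L = -6, M = 0, N = -3.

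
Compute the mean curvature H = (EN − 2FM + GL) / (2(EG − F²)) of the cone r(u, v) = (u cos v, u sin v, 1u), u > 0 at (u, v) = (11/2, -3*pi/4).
H = sqrt(2)/22

With E = 2, F = 0, G = u^2, L = 0, M = 0, N = sqrt(2)*u^2/(2*Abs(u)), assemble
  H = (EN − 2FM + GL) / (2(EG − F²)) = sqrt(2)/(4*Abs(u)).
At (u, v) = (11/2, -3*pi/4): H = sqrt(2)/22.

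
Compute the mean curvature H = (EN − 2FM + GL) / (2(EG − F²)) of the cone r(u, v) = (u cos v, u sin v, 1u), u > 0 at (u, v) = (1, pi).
H = sqrt(2)/4

With E = 2, F = 0, G = u^2, L = 0, M = 0, N = sqrt(2)*u^2/(2*Abs(u)), assemble
  H = (EN − 2FM + GL) / (2(EG − F²)) = sqrt(2)/(4*Abs(u)).
At (u, v) = (1, pi): H = sqrt(2)/4.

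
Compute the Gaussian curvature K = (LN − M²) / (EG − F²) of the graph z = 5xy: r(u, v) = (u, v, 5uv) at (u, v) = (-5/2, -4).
K = -400/4968441

Coefficients of the first fundamental form: E = 25*v^2 + 1, F = 25*u*v, G = 25*u^2 + 1.
Coefficients of the second fundamental form: L = 0, M = 5/sqrt(25*u^2 + 25*v^2 + 1), N = 0.
Assemble K = (LN − M²)/(EG − F²) = -25/(625*u^4 + 1250*u^2*v^2 + 50*u^2 + 625*v^4 + 50*v^2 + 1). At (u, v) = (-5/2, -4): K = -400/4968441.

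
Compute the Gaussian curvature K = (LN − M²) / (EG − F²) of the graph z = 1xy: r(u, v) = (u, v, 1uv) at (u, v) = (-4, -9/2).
K = -16/22201

Coefficients of the first fundamental form: E = v^2 + 1, F = u*v, G = u^2 + 1.
Coefficients of the second fundamental form: L = 0, M = 1/sqrt(u^2 + v^2 + 1), N = 0.
Assemble K = (LN − M²)/(EG − F²) = 1/((u^2*v^2 - (u^2 + 1)*(v^2 + 1))*(u^2 + v^2 + 1)). At (u, v) = (-4, -9/2): K = -16/22201.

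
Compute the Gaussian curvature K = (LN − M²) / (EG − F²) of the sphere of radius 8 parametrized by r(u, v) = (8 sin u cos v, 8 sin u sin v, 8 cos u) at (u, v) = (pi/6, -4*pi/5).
K = 1/64

Coefficients of the first fundamental form: E = 64, F = 0, G = 64*sin(u)^2.
Coefficients of the second fundamental form: L = -8*sin(u)/Abs(sin(u)), M = 0, N = -8*sin(u)^3/Abs(sin(u)).
Assemble K = (LN − M²)/(EG − F²) = 1/64. At (u, v) = (pi/6, -4*pi/5): K = 1/64.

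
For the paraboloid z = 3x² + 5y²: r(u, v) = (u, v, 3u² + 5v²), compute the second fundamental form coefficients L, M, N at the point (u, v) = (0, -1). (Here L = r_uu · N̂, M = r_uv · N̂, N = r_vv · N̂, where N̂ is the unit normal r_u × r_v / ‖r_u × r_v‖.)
L = 6*sqrt(101)/101;  M = 0;  N = 10*sqrt(101)/101

Compute the unit normal N̂(u, v) = (-6*u/sqrt(36*u^2 + 100*v^2 + 1), -10*v/sqrt(36*u^2 + 100*v^2 + 1), 1/sqrt(36*u^2 + 100*v^2 + 1)), and the second partials r_uu, r_uv, r_vv. Take dot products:
  L(u, v) = r_uu · N̂ = 6/sqrt(36*u^2 + 100*v^2 + 1),
  M(u, v) = r_uv · N̂ = 0,
  N(u, v) = r_vv · N̂ = 10/sqrt(36*u^2 + 100*v^2 + 1).
Evaluating at (u, v) = (0, -1):
  L = 6*sqrt(101)/101, M = 0, N = 10*sqrt(101)/101.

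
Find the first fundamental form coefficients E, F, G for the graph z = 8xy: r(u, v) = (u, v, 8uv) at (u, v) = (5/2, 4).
E = 1025;  F = 640;  G = 401

Partials: r_u = (1, 0, 8*v), r_v = (0, 1, 8*u). As functions of (u, v):
  E = r_u · r_u = 64*v^2 + 1,
  F = r_u · r_v = 64*u*v,
  G = r_v · r_v = 64*u^2 + 1.
Evaluating at (u, v) = (5/2, 4): E = 1025, F = 640, G = 401.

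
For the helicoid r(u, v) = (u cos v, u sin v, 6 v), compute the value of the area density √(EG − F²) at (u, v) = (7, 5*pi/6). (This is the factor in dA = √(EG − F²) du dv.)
√(EG − F²)|_{(7, 5*pi/6)} = sqrt(85)

E = 1, F = 0, G = u^2 + 36, so EG − F² = u^2 + 36. Taking the positive square root: √(EG − F²) = sqrt(u^2 + 36). At (u, v) = (7, 5*pi/6): sqrt(85).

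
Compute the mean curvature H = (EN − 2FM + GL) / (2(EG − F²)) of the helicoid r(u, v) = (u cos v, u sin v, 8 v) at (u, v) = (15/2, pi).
H = 0

With E = 1, F = 0, G = u^2 + 64, L = 0, M = -8/sqrt(u^2 + 64), N = 0, assemble
  H = (EN − 2FM + GL) / (2(EG − F²)) = 0.
At (u, v) = (15/2, pi): H = 0.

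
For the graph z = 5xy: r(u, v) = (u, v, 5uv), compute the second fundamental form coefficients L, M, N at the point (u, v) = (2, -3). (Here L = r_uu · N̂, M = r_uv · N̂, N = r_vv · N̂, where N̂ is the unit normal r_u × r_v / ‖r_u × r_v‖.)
L = 0;  M = 5*sqrt(326)/326;  N = 0

Compute the unit normal N̂(u, v) = (-5*v/sqrt(25*u^2 + 25*v^2 + 1), -5*u/sqrt(25*u^2 + 25*v^2 + 1), 1/sqrt(25*u^2 + 25*v^2 + 1)), and the second partials r_uu, r_uv, r_vv. Take dot products:
  L(u, v) = r_uu · N̂ = 0,
  M(u, v) = r_uv · N̂ = 5/sqrt(25*u^2 + 25*v^2 + 1),
  N(u, v) = r_vv · N̂ = 0.
Evaluating at (u, v) = (2, -3):
  L = 0, M = 5*sqrt(326)/326, N = 0.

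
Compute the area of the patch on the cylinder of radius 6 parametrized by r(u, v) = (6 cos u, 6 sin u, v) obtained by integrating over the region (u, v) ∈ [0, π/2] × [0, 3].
Area = 9*pi

Area = ∫∫ √(EG − F²) du dv with √(EG − F²) = 6. Integrating over [0, π/2] × [0, 3] gives 9*pi.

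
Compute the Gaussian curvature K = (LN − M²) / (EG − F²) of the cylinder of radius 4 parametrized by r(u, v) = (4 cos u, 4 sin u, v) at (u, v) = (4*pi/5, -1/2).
K = 0

Coefficients of the first fundamental form: E = 16, F = 0, G = 1.
Coefficients of the second fundamental form: L = -4, M = 0, N = 0.
Assemble K = (LN − M²)/(EG − F²) = 0. At (u, v) = (4*pi/5, -1/2): K = 0.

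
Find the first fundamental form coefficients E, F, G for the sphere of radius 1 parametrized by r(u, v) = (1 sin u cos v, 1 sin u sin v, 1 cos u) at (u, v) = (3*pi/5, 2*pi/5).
E = 1;  F = 0;  G = sqrt(5)/8 + 5/8

Partials: r_u = (cos(u)*cos(v), sin(v)*cos(u), -sin(u)), r_v = (-sin(u)*sin(v), sin(u)*cos(v), 0). As functions of (u, v):
  E = r_u · r_u = 1,
  F = r_u · r_v = 0,
  G = r_v · r_v = sin(u)^2.
Evaluating at (u, v) = (3*pi/5, 2*pi/5): E = 1, F = 0, G = sqrt(5)/8 + 5/8.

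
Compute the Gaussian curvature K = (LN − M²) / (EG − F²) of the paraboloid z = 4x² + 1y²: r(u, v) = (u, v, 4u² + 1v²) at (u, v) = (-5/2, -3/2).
K = 4/42025

Coefficients of the first fundamental form: E = 64*u^2 + 1, F = 16*u*v, G = 4*v^2 + 1.
Coefficients of the second fundamental form: L = 8/sqrt(64*u^2 + 4*v^2 + 1), M = 0, N = 2/sqrt(64*u^2 + 4*v^2 + 1).
Assemble K = (LN − M²)/(EG − F²) = 16/(4096*u^4 + 512*u^2*v^2 + 128*u^2 + 16*v^4 + 8*v^2 + 1). At (u, v) = (-5/2, -3/2): K = 4/42025.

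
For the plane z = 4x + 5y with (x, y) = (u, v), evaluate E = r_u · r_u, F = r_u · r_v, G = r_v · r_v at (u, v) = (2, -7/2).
E = 17;  F = 20;  G = 26

Partials: r_u = (1, 0, 4), r_v = (0, 1, 5). As functions of (u, v):
  E = r_u · r_u = 17,
  F = r_u · r_v = 20,
  G = r_v · r_v = 26.
Evaluating at (u, v) = (2, -7/2): E = 17, F = 20, G = 26.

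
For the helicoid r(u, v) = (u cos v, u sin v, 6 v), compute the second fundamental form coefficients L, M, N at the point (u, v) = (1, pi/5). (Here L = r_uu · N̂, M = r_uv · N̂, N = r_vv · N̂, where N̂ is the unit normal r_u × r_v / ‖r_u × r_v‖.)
L = 0;  M = -6*sqrt(37)/37;  N = 0

Compute the unit normal N̂(u, v) = (6*sin(v)/sqrt(u^2 + 36), -6*cos(v)/sqrt(u^2 + 36), u/sqrt(u^2 + 36)), and the second partials r_uu, r_uv, r_vv. Take dot products:
  L(u, v) = r_uu · N̂ = 0,
  M(u, v) = r_uv · N̂ = -6/sqrt(u^2 + 36),
  N(u, v) = r_vv · N̂ = 0.
Evaluating at (u, v) = (1, pi/5):
  L = 0, M = -6*sqrt(37)/37, N = 0.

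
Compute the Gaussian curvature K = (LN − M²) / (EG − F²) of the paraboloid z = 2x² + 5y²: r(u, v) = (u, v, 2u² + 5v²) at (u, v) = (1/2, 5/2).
K = 2/19845

Coefficients of the first fundamental form: E = 16*u^2 + 1, F = 40*u*v, G = 100*v^2 + 1.
Coefficients of the second fundamental form: L = 4/sqrt(16*u^2 + 100*v^2 + 1), M = 0, N = 10/sqrt(16*u^2 + 100*v^2 + 1).
Assemble K = (LN − M²)/(EG − F²) = 40/(256*u^4 + 3200*u^2*v^2 + 32*u^2 + 10000*v^4 + 200*v^2 + 1). At (u, v) = (1/2, 5/2): K = 2/19845.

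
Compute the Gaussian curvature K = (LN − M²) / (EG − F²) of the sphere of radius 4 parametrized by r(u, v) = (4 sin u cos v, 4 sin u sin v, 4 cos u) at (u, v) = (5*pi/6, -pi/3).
K = 1/16

Coefficients of the first fundamental form: E = 16, F = 0, G = 16*sin(u)^2.
Coefficients of the second fundamental form: L = -4*sin(u)/Abs(sin(u)), M = 0, N = -4*sin(u)^3/Abs(sin(u)).
Assemble K = (LN − M²)/(EG − F²) = 1/16. At (u, v) = (5*pi/6, -pi/3): K = 1/16.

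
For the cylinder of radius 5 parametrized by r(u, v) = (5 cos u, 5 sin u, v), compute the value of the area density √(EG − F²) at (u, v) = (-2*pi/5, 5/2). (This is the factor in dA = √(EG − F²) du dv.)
√(EG − F²)|_{(-2*pi/5, 5/2)} = 5

E = 25, F = 0, G = 1, so EG − F² = 25. Taking the positive square root: √(EG − F²) = 5. At (u, v) = (-2*pi/5, 5/2): 5.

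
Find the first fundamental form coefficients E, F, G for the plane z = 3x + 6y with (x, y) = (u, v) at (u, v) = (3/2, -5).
E = 10;  F = 18;  G = 37

Partials: r_u = (1, 0, 3), r_v = (0, 1, 6). As functions of (u, v):
  E = r_u · r_u = 10,
  F = r_u · r_v = 18,
  G = r_v · r_v = 37.
Evaluating at (u, v) = (3/2, -5): E = 10, F = 18, G = 37.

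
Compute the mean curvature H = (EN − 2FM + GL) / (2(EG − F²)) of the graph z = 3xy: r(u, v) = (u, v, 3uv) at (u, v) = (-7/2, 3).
H = 2268*sqrt(769)/591361

With E = 9*v^2 + 1, F = 9*u*v, G = 9*u^2 + 1, L = 0, M = 3/sqrt(9*u^2 + 9*v^2 + 1), N = 0, assemble
  H = (EN − 2FM + GL) / (2(EG − F²)) = -27*u*v/(9*u^2 + 9*v^2 + 1)^(3/2).
At (u, v) = (-7/2, 3): H = 2268*sqrt(769)/591361.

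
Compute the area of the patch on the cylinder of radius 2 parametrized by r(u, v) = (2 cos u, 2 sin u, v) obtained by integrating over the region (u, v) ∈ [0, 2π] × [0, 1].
Area = 4*pi

Area = ∫∫ √(EG − F²) du dv with √(EG − F²) = 2. Integrating over [0, 2π] × [0, 1] gives 4*pi.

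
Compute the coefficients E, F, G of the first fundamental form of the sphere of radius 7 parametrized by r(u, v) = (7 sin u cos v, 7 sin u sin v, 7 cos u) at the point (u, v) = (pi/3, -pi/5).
E = 49;  F = 0;  G = 147/4

Partials: r_u = (7*cos(u)*cos(v), 7*sin(v)*cos(u), -7*sin(u)), r_v = (-7*sin(u)*sin(v), 7*sin(u)*cos(v), 0). As functions of (u, v):
  E = r_u · r_u = 49,
  F = r_u · r_v = 0,
  G = r_v · r_v = 49*sin(u)^2.
Evaluating at (u, v) = (pi/3, -pi/5): E = 49, F = 0, G = 147/4.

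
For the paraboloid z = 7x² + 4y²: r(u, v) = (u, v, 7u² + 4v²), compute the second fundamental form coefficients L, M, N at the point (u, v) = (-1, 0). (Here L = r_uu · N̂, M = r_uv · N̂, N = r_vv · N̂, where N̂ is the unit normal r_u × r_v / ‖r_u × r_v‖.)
L = 14*sqrt(197)/197;  M = 0;  N = 8*sqrt(197)/197

Compute the unit normal N̂(u, v) = (-14*u/sqrt(196*u^2 + 64*v^2 + 1), -8*v/sqrt(196*u^2 + 64*v^2 + 1), 1/sqrt(196*u^2 + 64*v^2 + 1)), and the second partials r_uu, r_uv, r_vv. Take dot products:
  L(u, v) = r_uu · N̂ = 14/sqrt(196*u^2 + 64*v^2 + 1),
  M(u, v) = r_uv · N̂ = 0,
  N(u, v) = r_vv · N̂ = 8/sqrt(196*u^2 + 64*v^2 + 1).
Evaluating at (u, v) = (-1, 0):
  L = 14*sqrt(197)/197, M = 0, N = 8*sqrt(197)/197.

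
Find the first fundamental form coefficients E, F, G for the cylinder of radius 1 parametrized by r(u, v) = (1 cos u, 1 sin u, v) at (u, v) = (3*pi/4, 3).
E = 1;  F = 0;  G = 1

Partials: r_u = (-sin(u), cos(u), 0), r_v = (0, 0, 1). As functions of (u, v):
  E = r_u · r_u = 1,
  F = r_u · r_v = 0,
  G = r_v · r_v = 1.
Evaluating at (u, v) = (3*pi/4, 3): E = 1, F = 0, G = 1.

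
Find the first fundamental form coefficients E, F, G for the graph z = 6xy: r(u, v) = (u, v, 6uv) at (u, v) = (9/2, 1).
E = 37;  F = 162;  G = 730

Partials: r_u = (1, 0, 6*v), r_v = (0, 1, 6*u). As functions of (u, v):
  E = r_u · r_u = 36*v^2 + 1,
  F = r_u · r_v = 36*u*v,
  G = r_v · r_v = 36*u^2 + 1.
Evaluating at (u, v) = (9/2, 1): E = 37, F = 162, G = 730.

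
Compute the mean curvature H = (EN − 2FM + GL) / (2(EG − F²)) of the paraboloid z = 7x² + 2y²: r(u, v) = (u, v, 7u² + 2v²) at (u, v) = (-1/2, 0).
H = 107*sqrt(2)/500

With E = 196*u^2 + 1, F = 56*u*v, G = 16*v^2 + 1, L = 14/sqrt(196*u^2 + 16*v^2 + 1), M = 0, N = 4/sqrt(196*u^2 + 16*v^2 + 1), assemble
  H = (EN − 2FM + GL) / (2(EG − F²)) = (392*u^2 + 112*v^2 + 9)/(196*u^2 + 16*v^2 + 1)^(3/2).
At (u, v) = (-1/2, 0): H = 107*sqrt(2)/500.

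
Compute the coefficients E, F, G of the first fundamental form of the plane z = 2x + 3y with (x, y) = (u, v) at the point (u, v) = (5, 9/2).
E = 5;  F = 6;  G = 10

Partials: r_u = (1, 0, 2), r_v = (0, 1, 3). As functions of (u, v):
  E = r_u · r_u = 5,
  F = r_u · r_v = 6,
  G = r_v · r_v = 10.
Evaluating at (u, v) = (5, 9/2): E = 5, F = 6, G = 10.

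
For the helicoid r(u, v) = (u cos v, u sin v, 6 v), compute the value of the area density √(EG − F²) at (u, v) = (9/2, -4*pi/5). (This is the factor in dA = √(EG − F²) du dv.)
√(EG − F²)|_{(9/2, -4*pi/5)} = 15/2

E = 1, F = 0, G = u^2 + 36, so EG − F² = u^2 + 36. Taking the positive square root: √(EG − F²) = sqrt(u^2 + 36). At (u, v) = (9/2, -4*pi/5): 15/2.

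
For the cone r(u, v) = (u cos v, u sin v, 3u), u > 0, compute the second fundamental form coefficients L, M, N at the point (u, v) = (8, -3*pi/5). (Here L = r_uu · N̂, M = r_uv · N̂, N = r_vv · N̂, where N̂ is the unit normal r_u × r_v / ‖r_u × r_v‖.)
L = 0;  M = 0;  N = 12*sqrt(10)/5

Compute the unit normal N̂(u, v) = (-3*sqrt(10)*u*cos(v)/(10*Abs(u)), -3*sqrt(10)*u*sin(v)/(10*Abs(u)), sqrt(10)*u/(10*Abs(u))), and the second partials r_uu, r_uv, r_vv. Take dot products:
  L(u, v) = r_uu · N̂ = 0,
  M(u, v) = r_uv · N̂ = 0,
  N(u, v) = r_vv · N̂ = 3*sqrt(10)*u^2/(10*Abs(u)).
Evaluating at (u, v) = (8, -3*pi/5):
  L = 0, M = 0, N = 12*sqrt(10)/5.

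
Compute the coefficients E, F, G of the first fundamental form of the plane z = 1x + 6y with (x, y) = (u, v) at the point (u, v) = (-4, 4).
E = 2;  F = 6;  G = 37

Partials: r_u = (1, 0, 1), r_v = (0, 1, 6). As functions of (u, v):
  E = r_u · r_u = 2,
  F = r_u · r_v = 6,
  G = r_v · r_v = 37.
Evaluating at (u, v) = (-4, 4): E = 2, F = 6, G = 37.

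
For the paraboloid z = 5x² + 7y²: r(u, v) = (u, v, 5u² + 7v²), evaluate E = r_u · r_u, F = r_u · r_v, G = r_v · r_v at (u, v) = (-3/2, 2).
E = 226;  F = -420;  G = 785

Partials: r_u = (1, 0, 10*u), r_v = (0, 1, 14*v). As functions of (u, v):
  E = r_u · r_u = 100*u^2 + 1,
  F = r_u · r_v = 140*u*v,
  G = r_v · r_v = 196*v^2 + 1.
Evaluating at (u, v) = (-3/2, 2): E = 226, F = -420, G = 785.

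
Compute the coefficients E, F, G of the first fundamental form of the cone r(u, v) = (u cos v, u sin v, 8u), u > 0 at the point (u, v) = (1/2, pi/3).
E = 65;  F = 0;  G = 1/4

Partials: r_u = (cos(v), sin(v), 8), r_v = (-u*sin(v), u*cos(v), 0). As functions of (u, v):
  E = r_u · r_u = 65,
  F = r_u · r_v = 0,
  G = r_v · r_v = u^2.
Evaluating at (u, v) = (1/2, pi/3): E = 65, F = 0, G = 1/4.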